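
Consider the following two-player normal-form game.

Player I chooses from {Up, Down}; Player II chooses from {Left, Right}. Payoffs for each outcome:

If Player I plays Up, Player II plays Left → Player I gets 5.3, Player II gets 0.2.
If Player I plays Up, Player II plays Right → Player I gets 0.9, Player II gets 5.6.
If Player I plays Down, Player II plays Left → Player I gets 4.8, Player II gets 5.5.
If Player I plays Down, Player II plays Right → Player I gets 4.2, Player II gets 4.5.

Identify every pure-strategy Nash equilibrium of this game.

Player I against Left: payoffs 5.3, 4.8 → best response Up.
Player I against Right: payoffs 0.9, 4.2 → best response Down.
Player II against Up: payoffs 0.2, 5.6 → best response Right.
Player II against Down: payoffs 5.5, 4.5 → best response Left.
No profile is a mutual best response for all players.

none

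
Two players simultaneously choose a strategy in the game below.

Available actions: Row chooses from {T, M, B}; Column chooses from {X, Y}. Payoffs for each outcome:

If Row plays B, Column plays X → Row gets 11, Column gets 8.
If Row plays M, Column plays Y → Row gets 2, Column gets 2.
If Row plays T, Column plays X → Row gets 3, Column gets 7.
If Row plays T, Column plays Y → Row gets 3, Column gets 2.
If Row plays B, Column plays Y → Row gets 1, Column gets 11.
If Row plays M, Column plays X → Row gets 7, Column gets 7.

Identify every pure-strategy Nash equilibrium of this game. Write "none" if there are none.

There is no pure-strategy Nash equilibrium.

Row against X: payoffs 3, 7, 11 → best response B.
Row against Y: payoffs 3, 2, 1 → best response T.
Column against T: payoffs 7, 2 → best response X.
Column against M: payoffs 7, 2 → best response X.
Column against B: payoffs 8, 11 → best response Y.
No profile is a mutual best response for all players.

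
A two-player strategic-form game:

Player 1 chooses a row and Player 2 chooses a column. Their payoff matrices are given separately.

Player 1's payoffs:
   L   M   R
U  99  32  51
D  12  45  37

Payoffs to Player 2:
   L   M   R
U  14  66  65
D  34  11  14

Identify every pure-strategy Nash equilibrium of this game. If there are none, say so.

none

(U, L): Player 2 can switch to M (14 → 66). Not NE.
(U, M): Player 1 can switch to D (32 → 45). Not NE.
(U, R): Player 2 can switch to M (65 → 66). Not NE.
(D, L): Player 1 can switch to U (12 → 99). Not NE.
(D, M): Player 2 can switch to L (11 → 34). Not NE.
(D, R): Player 1 can switch to U (37 → 51). Not NE.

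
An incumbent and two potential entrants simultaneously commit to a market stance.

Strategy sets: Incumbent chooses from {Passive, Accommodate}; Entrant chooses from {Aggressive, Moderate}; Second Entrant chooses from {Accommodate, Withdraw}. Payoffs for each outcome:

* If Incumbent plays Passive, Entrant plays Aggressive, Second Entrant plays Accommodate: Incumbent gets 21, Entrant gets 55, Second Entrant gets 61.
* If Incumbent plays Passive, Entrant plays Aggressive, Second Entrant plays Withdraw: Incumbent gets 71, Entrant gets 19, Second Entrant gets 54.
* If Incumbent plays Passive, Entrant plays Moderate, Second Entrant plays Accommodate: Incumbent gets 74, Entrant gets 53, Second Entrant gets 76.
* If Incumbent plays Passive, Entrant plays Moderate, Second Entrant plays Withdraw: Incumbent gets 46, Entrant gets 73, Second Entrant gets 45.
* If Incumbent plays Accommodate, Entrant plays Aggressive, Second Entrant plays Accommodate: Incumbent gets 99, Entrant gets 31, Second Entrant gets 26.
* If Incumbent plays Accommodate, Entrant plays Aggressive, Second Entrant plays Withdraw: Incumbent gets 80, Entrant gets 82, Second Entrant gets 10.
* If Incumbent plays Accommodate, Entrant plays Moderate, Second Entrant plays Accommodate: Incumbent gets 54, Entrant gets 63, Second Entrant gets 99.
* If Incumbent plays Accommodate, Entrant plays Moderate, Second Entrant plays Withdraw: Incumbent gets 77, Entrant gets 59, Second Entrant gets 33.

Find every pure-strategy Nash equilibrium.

none

(Passive, Aggressive, Accommodate): Incumbent can switch to Accommodate (21 → 99). Not NE.
(Passive, Aggressive, Withdraw): Incumbent can switch to Accommodate (71 → 80). Not NE.
(Passive, Moderate, Accommodate): Entrant can switch to Aggressive (53 → 55). Not NE.
(Passive, Moderate, Withdraw): Incumbent can switch to Accommodate (46 → 77). Not NE.
(Accommodate, Aggressive, Accommodate): Entrant can switch to Moderate (31 → 63). Not NE.
(Accommodate, Aggressive, Withdraw): Second Entrant can switch to Accommodate (10 → 26). Not NE.
(Accommodate, Moderate, Accommodate): Incumbent can switch to Passive (54 → 74). Not NE.
(Accommodate, Moderate, Withdraw): Entrant can switch to Aggressive (59 → 82). Not NE.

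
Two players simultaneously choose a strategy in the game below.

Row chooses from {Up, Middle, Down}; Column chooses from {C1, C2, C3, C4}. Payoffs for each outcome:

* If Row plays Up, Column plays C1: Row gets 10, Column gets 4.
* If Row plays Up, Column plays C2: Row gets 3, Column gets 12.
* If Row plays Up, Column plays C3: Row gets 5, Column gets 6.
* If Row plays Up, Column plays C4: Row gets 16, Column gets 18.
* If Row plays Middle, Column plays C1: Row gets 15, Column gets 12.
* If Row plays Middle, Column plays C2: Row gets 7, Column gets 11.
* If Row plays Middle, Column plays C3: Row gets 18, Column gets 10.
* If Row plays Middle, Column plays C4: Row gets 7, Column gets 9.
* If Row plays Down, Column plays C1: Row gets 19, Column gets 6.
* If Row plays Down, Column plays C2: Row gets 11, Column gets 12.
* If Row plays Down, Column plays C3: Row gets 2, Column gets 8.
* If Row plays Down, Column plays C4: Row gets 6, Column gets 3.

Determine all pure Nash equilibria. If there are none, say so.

Pure-strategy Nash equilibria: (Up, C4) and (Down, C2)

(Up, C1): Row can switch to Middle (10 → 15). Not NE.
(Up, C2): Row can switch to Middle (3 → 7). Not NE.
(Up, C3): Row can switch to Middle (5 → 18). Not NE.
(Up, C4): Row gets 16, best alternative 7; Column gets 18, best alternative 12. No profitable deviation — NE.
(Middle, C1): Row can switch to Down (15 → 19). Not NE.
(Middle, C2): Row can switch to Down (7 → 11). Not NE.
(Middle, C3): Column can switch to C1 (10 → 12). Not NE.
(Down, C2): Row gets 11, best alternative 7; Column gets 12, best alternative 8. No profitable deviation — NE.
(The remaining 4 profiles each have a profitable deviation by the same check.)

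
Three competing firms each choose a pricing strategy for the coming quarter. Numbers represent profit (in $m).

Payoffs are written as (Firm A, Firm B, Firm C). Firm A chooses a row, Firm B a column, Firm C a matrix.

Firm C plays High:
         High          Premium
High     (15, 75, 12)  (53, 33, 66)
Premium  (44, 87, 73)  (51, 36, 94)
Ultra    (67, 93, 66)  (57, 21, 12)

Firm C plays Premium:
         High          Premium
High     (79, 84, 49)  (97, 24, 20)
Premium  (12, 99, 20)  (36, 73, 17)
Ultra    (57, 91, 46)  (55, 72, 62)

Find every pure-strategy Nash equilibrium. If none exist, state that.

(High, High, High): Firm A can switch to Premium (15 → 44). Not NE.
(High, High, Premium): Firm A gets 79, best alternative 57; Firm B gets 84, best alternative 24; Firm C gets 49, best alternative 12. No profitable deviation — NE.
(High, Premium, High): Firm A can switch to Ultra (53 → 57). Not NE.
(High, Premium, Premium): Firm B can switch to High (24 → 84). Not NE.
(Premium, High, High): Firm A can switch to Ultra (44 → 67). Not NE.
(Premium, High, Premium): Firm A can switch to High (12 → 79). Not NE.
(Premium, Premium, High): Firm A can switch to High (51 → 53). Not NE.
(Premium, Premium, Premium): Firm A can switch to High (36 → 97). Not NE.
(Ultra, High, High): Firm A gets 67, best alternative 44; Firm B gets 93, best alternative 21; Firm C gets 66, best alternative 46. No profitable deviation — NE.
(Ultra, High, Premium): Firm A can switch to High (57 → 79). Not NE.
(Ultra, Premium, High): Firm B can switch to High (21 → 93). Not NE.
(Ultra, Premium, Premium): Firm A can switch to High (55 → 97). Not NE.

Pure-strategy Nash equilibria: (High, High, Premium), (Ultra, High, High)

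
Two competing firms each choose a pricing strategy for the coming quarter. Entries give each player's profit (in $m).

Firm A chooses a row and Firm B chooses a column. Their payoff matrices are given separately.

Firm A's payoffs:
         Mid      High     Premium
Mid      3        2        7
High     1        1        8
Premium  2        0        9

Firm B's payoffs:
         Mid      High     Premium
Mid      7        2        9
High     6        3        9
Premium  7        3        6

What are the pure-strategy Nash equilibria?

For each strategy profile, look for a profitable unilateral deviation.
(Mid, Mid): Firm B can switch to Premium (7 → 9). Not NE.
(Mid, High): Firm B can switch to Mid (2 → 7). Not NE.
(Mid, Premium): Firm A can switch to High (7 → 8). Not NE.
(High, Mid): Firm A can switch to Mid (1 → 3). Not NE.
(High, High): Firm A can switch to Mid (1 → 2). Not NE.
(High, Premium): Firm A can switch to Premium (8 → 9). Not NE.
(The remaining 3 profiles each have a profitable deviation by the same check.)

There is no pure-strategy Nash equilibrium.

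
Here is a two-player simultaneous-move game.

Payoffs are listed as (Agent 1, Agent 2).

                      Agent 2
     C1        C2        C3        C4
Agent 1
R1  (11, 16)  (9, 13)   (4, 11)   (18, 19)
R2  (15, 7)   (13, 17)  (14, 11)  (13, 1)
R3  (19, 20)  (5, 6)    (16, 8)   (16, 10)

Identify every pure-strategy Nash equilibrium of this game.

Check each profile: it is a Nash equilibrium iff no player can strictly gain by switching unilaterally.
(R1, C1): Agent 1 can switch to R2 (11 → 15). Not NE.
(R1, C2): Agent 1 can switch to R2 (9 → 13). Not NE.
(R1, C3): Agent 1 can switch to R2 (4 → 14). Not NE.
(R1, C4): Agent 1 gets 18, best alternative 16; Agent 2 gets 19, best alternative 16. No profitable deviation — NE.
(R2, C1): Agent 1 can switch to R3 (15 → 19). Not NE.
(R2, C2): Agent 1 gets 13, best alternative 9; Agent 2 gets 17, best alternative 11. No profitable deviation — NE.
(R2, C3): Agent 1 can switch to R3 (14 → 16). Not NE.
(R2, C4): Agent 1 can switch to R1 (13 → 18). Not NE.
(R3, C1): Agent 1 gets 19, best alternative 15; Agent 2 gets 20, best alternative 10. No profitable deviation — NE.
(R3, C2): Agent 1 can switch to R1 (5 → 9). Not NE.
(R3, C3): Agent 2 can switch to C1 (8 → 20). Not NE.
(The remaining 1 profile has a profitable deviation by the same check.)

Pure-strategy Nash equilibria: (R1, C4) and (R2, C2) and (R3, C1)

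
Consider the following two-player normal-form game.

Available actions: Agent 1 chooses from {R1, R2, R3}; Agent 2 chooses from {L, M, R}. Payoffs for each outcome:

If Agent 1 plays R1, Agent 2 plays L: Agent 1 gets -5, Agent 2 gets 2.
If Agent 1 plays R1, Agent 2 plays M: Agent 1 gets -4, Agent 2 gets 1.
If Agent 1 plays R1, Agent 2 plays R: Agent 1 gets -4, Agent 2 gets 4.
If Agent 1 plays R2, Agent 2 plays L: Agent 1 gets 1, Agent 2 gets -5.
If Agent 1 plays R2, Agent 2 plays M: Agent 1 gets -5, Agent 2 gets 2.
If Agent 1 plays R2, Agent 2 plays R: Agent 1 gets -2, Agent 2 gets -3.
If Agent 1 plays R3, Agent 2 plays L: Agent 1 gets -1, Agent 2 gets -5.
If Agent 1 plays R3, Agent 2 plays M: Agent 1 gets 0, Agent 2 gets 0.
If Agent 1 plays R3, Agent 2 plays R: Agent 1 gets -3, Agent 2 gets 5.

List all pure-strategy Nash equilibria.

Agent 1 against L: payoffs -5, 1, -1 → best response R2.
Agent 1 against M: payoffs -4, -5, 0 → best response R3.
Agent 1 against R: payoffs -4, -2, -3 → best response R2.
Agent 2 against R1: payoffs 2, 1, 4 → best response R.
Agent 2 against R2: payoffs -5, 2, -3 → best response M.
Agent 2 against R3: payoffs -5, 0, 5 → best response R.
No profile is a mutual best response for all players.

none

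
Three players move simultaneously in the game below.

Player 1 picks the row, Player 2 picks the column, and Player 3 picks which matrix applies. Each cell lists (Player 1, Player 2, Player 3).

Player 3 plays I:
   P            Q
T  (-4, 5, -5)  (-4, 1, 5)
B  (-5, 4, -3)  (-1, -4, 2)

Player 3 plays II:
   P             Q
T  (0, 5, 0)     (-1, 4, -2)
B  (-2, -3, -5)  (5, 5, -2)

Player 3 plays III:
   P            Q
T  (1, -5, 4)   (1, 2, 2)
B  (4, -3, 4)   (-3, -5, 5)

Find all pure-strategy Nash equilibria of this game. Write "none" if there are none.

(B, P, III)

Mark each player's best response to every combination of opponents' strategies; a profile where every player is best-responding is a pure Nash equilibrium.
Player 1 against (P, I): payoffs -4, -5 → best response T.
Player 1 against (P, II): payoffs 0, -2 → best response T.
Player 1 against (P, III): payoffs 1, 4 → best response B.
Player 1 against (Q, I): payoffs -4, -1 → best response B.
Player 1 against (Q, II): payoffs -1, 5 → best response B.
Player 1 against (Q, III): payoffs 1, -3 → best response T.
Player 2 against (T, I): payoffs 5, 1 → best response P.
Player 2 against (T, II): payoffs 5, 4 → best response P.
Player 2 against (T, III): payoffs -5, 2 → best response Q.
Player 2 against (B, I): payoffs 4, -4 → best response P.
Player 2 against (B, II): payoffs -3, 5 → best response Q.
Player 2 against (B, III): payoffs -3, -5 → best response P.
Player 3 against (T, P): payoffs -5, 0, 4 → best response III.
Player 3 against (T, Q): payoffs 5, -2, 2 → best response I.
Player 3 against (B, P): payoffs -3, -5, 4 → best response III.
Player 3 against (B, Q): payoffs 2, -2, 5 → best response III.
Mutual best responses: (B, P, III).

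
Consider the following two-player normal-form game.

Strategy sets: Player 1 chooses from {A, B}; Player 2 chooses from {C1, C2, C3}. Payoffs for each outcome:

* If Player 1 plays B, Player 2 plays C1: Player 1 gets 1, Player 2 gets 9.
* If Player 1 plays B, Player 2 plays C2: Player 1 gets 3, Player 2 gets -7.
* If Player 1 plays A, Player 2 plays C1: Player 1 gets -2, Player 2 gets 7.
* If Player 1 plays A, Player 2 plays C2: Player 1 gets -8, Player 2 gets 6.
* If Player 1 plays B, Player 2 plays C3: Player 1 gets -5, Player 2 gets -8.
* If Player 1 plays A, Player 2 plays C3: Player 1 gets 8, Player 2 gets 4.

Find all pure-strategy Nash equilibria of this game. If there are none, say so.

(A, C1): Player 1 can switch to B (-2 → 1). Not NE.
(A, C2): Player 1 can switch to B (-8 → 3). Not NE.
(A, C3): Player 2 can switch to C1 (4 → 7). Not NE.
(B, C1): Player 1 gets 1, best alternative -2; Player 2 gets 9, best alternative -7. No profitable deviation — NE.
(B, C2): Player 2 can switch to C1 (-7 → 9). Not NE.
(B, C3): Player 1 can switch to A (-5 → 8). Not NE.

(B, C1)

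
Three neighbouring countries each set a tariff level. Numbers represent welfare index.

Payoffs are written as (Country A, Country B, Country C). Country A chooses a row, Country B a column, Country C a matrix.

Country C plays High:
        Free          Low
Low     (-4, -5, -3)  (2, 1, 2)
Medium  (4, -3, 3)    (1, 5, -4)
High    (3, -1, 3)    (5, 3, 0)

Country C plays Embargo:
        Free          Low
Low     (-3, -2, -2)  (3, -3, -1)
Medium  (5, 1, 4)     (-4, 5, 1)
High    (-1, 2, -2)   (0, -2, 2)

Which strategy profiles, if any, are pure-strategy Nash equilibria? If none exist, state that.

There is no pure-strategy Nash equilibrium.

(Low, Free, High): Country A can switch to Medium (-4 → 4). Not NE.
(Low, Free, Embargo): Country A can switch to Medium (-3 → 5). Not NE.
(Low, Low, High): Country A can switch to High (2 → 5). Not NE.
(Low, Low, Embargo): Country B can switch to Free (-3 → -2). Not NE.
(Medium, Free, High): Country B can switch to Low (-3 → 5). Not NE.
(Medium, Free, Embargo): Country B can switch to Low (1 → 5). Not NE.
(Medium, Low, High): Country A can switch to Low (1 → 2). Not NE.
(Medium, Low, Embargo): Country A can switch to Low (-4 → 3). Not NE.
(High, Free, High): Country A can switch to Medium (3 → 4). Not NE.
(High, Free, Embargo): Country A can switch to Medium (-1 → 5). Not NE.
(High, Low, High): Country C can switch to Embargo (0 → 2). Not NE.
(High, Low, Embargo): Country A can switch to Low (0 → 3). Not NE.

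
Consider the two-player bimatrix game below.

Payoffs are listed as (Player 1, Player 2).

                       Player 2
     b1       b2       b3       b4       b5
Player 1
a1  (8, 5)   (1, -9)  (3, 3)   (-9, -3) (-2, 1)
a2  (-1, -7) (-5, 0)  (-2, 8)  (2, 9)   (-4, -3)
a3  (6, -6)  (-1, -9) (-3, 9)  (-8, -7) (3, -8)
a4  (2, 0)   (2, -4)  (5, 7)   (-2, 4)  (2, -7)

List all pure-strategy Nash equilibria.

Pure-strategy Nash equilibria: (a1, b1), (a2, b4), (a4, b3)

Mark each player's best response to every combination of opponents' strategies; a profile where every player is best-responding is a pure Nash equilibrium.
Player 1 against b1: payoffs 8, -1, 6, 2 → best response a1.
Player 1 against b2: payoffs 1, -5, -1, 2 → best response a4.
Player 1 against b3: payoffs 3, -2, -3, 5 → best response a4.
Player 1 against b4: payoffs -9, 2, -8, -2 → best response a2.
Player 1 against b5: payoffs -2, -4, 3, 2 → best response a3.
Player 2 against a1: payoffs 5, -9, 3, -3, 1 → best response b1.
Player 2 against a2: payoffs -7, 0, 8, 9, -3 → best response b4.
Player 2 against a3: payoffs -6, -9, 9, -7, -8 → best response b3.
Player 2 against a4: payoffs 0, -4, 7, 4, -7 → best response b3.
Mutual best responses: (a1, b1); (a2, b4); (a4, b3).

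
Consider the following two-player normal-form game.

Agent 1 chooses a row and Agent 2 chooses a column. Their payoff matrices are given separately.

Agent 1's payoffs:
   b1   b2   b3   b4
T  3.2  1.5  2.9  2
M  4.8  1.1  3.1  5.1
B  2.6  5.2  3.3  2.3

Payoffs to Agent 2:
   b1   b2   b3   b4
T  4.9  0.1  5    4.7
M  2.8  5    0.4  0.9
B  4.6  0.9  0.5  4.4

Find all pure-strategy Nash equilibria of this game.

Agent 1 against b1: payoffs 3.2, 4.8, 2.6 → best response M.
Agent 1 against b2: payoffs 1.5, 1.1, 5.2 → best response B.
Agent 1 against b3: payoffs 2.9, 3.1, 3.3 → best response B.
Agent 1 against b4: payoffs 2, 5.1, 2.3 → best response M.
Agent 2 against T: payoffs 4.9, 0.1, 5, 4.7 → best response b3.
Agent 2 against M: payoffs 2.8, 5, 0.4, 0.9 → best response b2.
Agent 2 against B: payoffs 4.6, 0.9, 0.5, 4.4 → best response b1.
No profile is a mutual best response for all players.

There is no pure-strategy Nash equilibrium.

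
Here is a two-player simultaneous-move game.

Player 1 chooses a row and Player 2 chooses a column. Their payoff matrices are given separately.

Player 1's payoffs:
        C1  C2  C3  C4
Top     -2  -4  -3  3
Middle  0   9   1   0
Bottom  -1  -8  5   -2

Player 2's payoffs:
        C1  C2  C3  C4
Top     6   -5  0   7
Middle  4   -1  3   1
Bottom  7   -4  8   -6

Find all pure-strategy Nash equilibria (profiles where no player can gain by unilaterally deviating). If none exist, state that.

Player 1 against C1: payoffs -2, 0, -1 → best response Middle.
Player 1 against C2: payoffs -4, 9, -8 → best response Middle.
Player 1 against C3: payoffs -3, 1, 5 → best response Bottom.
Player 1 against C4: payoffs 3, 0, -2 → best response Top.
Player 2 against Top: payoffs 6, -5, 0, 7 → best response C4.
Player 2 against Middle: payoffs 4, -1, 3, 1 → best response C1.
Player 2 against Bottom: payoffs 7, -4, 8, -6 → best response C3.
Mutual best responses: (Top, C4); (Middle, C1); (Bottom, C3).

(Top, C4); (Middle, C1); (Bottom, C3)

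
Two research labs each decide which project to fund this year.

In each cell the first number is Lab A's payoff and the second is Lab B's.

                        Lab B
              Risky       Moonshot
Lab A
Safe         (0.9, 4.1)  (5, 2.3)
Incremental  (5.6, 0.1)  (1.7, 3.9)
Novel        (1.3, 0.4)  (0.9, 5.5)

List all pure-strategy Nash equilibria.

There is no pure-strategy Nash equilibrium.

Lab A against Risky: payoffs 0.9, 5.6, 1.3 → best response Incremental.
Lab A against Moonshot: payoffs 5, 1.7, 0.9 → best response Safe.
Lab B against Safe: payoffs 4.1, 2.3 → best response Risky.
Lab B against Incremental: payoffs 0.1, 3.9 → best response Moonshot.
Lab B against Novel: payoffs 0.4, 5.5 → best response Moonshot.
No profile is a mutual best response for all players.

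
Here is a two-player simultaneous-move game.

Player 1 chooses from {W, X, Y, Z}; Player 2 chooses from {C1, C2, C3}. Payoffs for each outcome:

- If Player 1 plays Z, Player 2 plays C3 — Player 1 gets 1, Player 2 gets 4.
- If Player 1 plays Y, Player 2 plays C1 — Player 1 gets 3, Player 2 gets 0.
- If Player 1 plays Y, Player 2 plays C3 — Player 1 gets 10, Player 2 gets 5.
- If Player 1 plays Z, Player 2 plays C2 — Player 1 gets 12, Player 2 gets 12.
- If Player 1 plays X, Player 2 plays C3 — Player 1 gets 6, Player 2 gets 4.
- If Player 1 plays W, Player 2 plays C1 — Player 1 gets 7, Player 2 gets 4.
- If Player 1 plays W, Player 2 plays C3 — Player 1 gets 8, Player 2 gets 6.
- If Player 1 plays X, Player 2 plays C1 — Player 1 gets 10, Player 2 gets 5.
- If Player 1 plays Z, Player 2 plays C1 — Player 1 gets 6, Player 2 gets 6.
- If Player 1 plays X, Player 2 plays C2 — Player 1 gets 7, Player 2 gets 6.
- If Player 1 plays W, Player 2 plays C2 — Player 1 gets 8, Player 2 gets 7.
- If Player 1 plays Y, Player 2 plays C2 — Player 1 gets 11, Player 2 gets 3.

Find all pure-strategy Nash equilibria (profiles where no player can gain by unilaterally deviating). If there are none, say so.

Pure-strategy Nash equilibria: (Y, C3) and (Z, C2)

(W, C1): Player 1 can switch to X (7 → 10). Not NE.
(W, C2): Player 1 can switch to Y (8 → 11). Not NE.
(W, C3): Player 1 can switch to Y (8 → 10). Not NE.
(X, C1): Player 2 can switch to C2 (5 → 6). Not NE.
(X, C2): Player 1 can switch to W (7 → 8). Not NE.
(X, C3): Player 1 can switch to W (6 → 8). Not NE.
(Y, C3): Player 1 gets 10, best alternative 8; Player 2 gets 5, best alternative 3. No profitable deviation — NE.
(Z, C2): Player 1 gets 12, best alternative 11; Player 2 gets 12, best alternative 6. No profitable deviation — NE.
(The remaining 4 profiles each have a profitable deviation by the same check.)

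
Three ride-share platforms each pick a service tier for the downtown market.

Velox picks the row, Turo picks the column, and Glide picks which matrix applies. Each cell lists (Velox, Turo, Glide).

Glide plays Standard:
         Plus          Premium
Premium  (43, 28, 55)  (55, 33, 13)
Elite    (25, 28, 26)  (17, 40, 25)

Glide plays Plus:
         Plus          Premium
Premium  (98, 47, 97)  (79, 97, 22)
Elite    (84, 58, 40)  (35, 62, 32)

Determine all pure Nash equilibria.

(Premium, Premium, Plus)

For each player, find the best response to each opponent profile; mutual best responses are the pure NE.
Velox against (Plus, Standard): payoffs 43, 25 → best response Premium.
Velox against (Plus, Plus): payoffs 98, 84 → best response Premium.
Velox against (Premium, Standard): payoffs 55, 17 → best response Premium.
Velox against (Premium, Plus): payoffs 79, 35 → best response Premium.
Turo against (Premium, Standard): payoffs 28, 33 → best response Premium.
Turo against (Premium, Plus): payoffs 47, 97 → best response Premium.
Turo against (Elite, Standard): payoffs 28, 40 → best response Premium.
Turo against (Elite, Plus): payoffs 58, 62 → best response Premium.
Glide against (Premium, Plus): payoffs 55, 97 → best response Plus.
Glide against (Premium, Premium): payoffs 13, 22 → best response Plus.
Glide against (Elite, Plus): payoffs 26, 40 → best response Plus.
Glide against (Elite, Premium): payoffs 25, 32 → best response Plus.
Mutual best responses: (Premium, Premium, Plus).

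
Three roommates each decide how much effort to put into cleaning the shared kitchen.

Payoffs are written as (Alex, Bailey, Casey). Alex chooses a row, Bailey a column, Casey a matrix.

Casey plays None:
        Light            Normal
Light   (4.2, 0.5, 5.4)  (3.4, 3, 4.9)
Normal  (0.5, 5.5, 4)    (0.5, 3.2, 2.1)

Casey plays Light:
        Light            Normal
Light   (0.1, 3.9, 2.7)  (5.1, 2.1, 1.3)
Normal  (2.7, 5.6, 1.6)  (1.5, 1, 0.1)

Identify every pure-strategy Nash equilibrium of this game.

(Light, Light, None): Bailey can switch to Normal (0.5 → 3). Not NE.
(Light, Light, Light): Alex can switch to Normal (0.1 → 2.7). Not NE.
(Light, Normal, None): Alex gets 3.4, best alternative 0.5; Bailey gets 3, best alternative 0.5; Casey gets 4.9, best alternative 1.3. No profitable deviation — NE.
(Light, Normal, Light): Bailey can switch to Light (2.1 → 3.9). Not NE.
(Normal, Light, None): Alex can switch to Light (0.5 → 4.2). Not NE.
(Normal, Light, Light): Casey can switch to None (1.6 → 4). Not NE.
(Normal, Normal, None): Alex can switch to Light (0.5 → 3.4). Not NE.
(Normal, Normal, Light): Alex can switch to Light (1.5 → 5.1). Not NE.

(Light, Normal, None)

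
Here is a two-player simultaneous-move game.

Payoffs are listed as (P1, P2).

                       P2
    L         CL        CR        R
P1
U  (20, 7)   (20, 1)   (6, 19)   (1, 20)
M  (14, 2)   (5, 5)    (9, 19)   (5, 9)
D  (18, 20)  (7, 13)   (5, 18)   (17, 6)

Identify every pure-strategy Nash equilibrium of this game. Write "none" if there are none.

(M, CR)

P1 against L: payoffs 20, 14, 18 → best response U.
P1 against CL: payoffs 20, 5, 7 → best response U.
P1 against CR: payoffs 6, 9, 5 → best response M.
P1 against R: payoffs 1, 5, 17 → best response D.
P2 against U: payoffs 7, 1, 19, 20 → best response R.
P2 against M: payoffs 2, 5, 19, 9 → best response CR.
P2 against D: payoffs 20, 13, 18, 6 → best response L.
Mutual best responses: (M, CR).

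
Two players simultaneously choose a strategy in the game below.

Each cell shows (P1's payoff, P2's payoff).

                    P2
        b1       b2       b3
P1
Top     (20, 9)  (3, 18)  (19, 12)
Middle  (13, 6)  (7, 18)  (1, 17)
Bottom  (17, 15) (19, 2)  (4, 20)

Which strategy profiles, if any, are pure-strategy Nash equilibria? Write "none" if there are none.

There is no pure-strategy Nash equilibrium.

For each player, find the best response to each opponent profile; mutual best responses are the pure NE.
P1 against b1: payoffs 20, 13, 17 → best response Top.
P1 against b2: payoffs 3, 7, 19 → best response Bottom.
P1 against b3: payoffs 19, 1, 4 → best response Top.
P2 against Top: payoffs 9, 18, 12 → best response b2.
P2 against Middle: payoffs 6, 18, 17 → best response b2.
P2 against Bottom: payoffs 15, 2, 20 → best response b3.
No profile is a mutual best response for all players.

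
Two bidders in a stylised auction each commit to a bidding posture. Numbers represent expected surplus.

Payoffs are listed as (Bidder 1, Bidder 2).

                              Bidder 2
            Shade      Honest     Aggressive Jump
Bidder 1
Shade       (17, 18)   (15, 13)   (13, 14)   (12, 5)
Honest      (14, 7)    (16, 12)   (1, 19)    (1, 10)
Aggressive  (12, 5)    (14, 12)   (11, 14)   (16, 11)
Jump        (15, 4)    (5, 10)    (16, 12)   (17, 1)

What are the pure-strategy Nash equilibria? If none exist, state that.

(Shade, Shade); (Jump, Aggressive)

Check each profile: it is a Nash equilibrium iff no player can strictly gain by switching unilaterally.
(Shade, Shade): Bidder 1 gets 17, best alternative 15; Bidder 2 gets 18, best alternative 14. No profitable deviation — NE.
(Shade, Honest): Bidder 1 can switch to Honest (15 → 16). Not NE.
(Shade, Aggressive): Bidder 1 can switch to Jump (13 → 16). Not NE.
(Shade, Jump): Bidder 1 can switch to Aggressive (12 → 16). Not NE.
(Honest, Shade): Bidder 1 can switch to Shade (14 → 17). Not NE.
(Honest, Honest): Bidder 2 can switch to Aggressive (12 → 19). Not NE.
(Honest, Aggressive): Bidder 1 can switch to Shade (1 → 13). Not NE.
(Honest, Jump): Bidder 1 can switch to Shade (1 → 12). Not NE.
(Aggressive, Shade): Bidder 1 can switch to Shade (12 → 17). Not NE.
(Aggressive, Honest): Bidder 1 can switch to Shade (14 → 15). Not NE.
(Aggressive, Aggressive): Bidder 1 can switch to Shade (11 → 13). Not NE.
(Jump, Aggressive): Bidder 1 gets 16, best alternative 13; Bidder 2 gets 12, best alternative 10. No profitable deviation — NE.
(The remaining 4 profiles each have a profitable deviation by the same check.)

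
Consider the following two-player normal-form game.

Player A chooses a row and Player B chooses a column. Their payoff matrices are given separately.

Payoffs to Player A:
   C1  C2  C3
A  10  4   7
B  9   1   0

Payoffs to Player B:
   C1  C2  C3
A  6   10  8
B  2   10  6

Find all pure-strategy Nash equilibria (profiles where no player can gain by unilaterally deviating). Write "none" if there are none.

Pure NE: (A, C2)

(A, C1): Player B can switch to C2 (6 → 10). Not NE.
(A, C2): Player A gets 4, best alternative 1; Player B gets 10, best alternative 8. No profitable deviation — NE.
(A, C3): Player B can switch to C2 (8 → 10). Not NE.
(B, C1): Player A can switch to A (9 → 10). Not NE.
(B, C2): Player A can switch to A (1 → 4). Not NE.
(B, C3): Player A can switch to A (0 → 7). Not NE.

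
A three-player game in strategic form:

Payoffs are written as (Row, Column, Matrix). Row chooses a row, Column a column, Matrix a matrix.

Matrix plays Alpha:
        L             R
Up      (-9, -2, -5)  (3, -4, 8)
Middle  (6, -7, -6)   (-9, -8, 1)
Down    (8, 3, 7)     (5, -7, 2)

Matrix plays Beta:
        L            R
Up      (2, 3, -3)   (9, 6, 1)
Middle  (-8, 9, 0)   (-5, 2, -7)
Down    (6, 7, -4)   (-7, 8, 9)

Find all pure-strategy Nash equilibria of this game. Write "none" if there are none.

(Up, L, Alpha): Row can switch to Middle (-9 → 6). Not NE.
(Up, L, Beta): Row can switch to Down (2 → 6). Not NE.
(Up, R, Alpha): Row can switch to Down (3 → 5). Not NE.
(Up, R, Beta): Matrix can switch to Alpha (1 → 8). Not NE.
(Middle, L, Alpha): Row can switch to Down (6 → 8). Not NE.
(Middle, L, Beta): Row can switch to Up (-8 → 2). Not NE.
(Middle, R, Alpha): Row can switch to Up (-9 → 3). Not NE.
(Middle, R, Beta): Row can switch to Up (-5 → 9). Not NE.
(Down, L, Alpha): Row gets 8, best alternative 6; Column gets 3, best alternative -7; Matrix gets 7, best alternative -4. No profitable deviation — NE.
(The remaining 3 profiles each have a profitable deviation by the same check.)

(Down, L, Alpha)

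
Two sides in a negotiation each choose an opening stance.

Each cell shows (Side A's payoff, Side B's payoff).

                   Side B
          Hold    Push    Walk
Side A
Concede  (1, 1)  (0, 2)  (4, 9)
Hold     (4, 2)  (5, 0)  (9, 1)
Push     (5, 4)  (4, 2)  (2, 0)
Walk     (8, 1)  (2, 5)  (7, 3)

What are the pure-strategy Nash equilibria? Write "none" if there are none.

No pure-strategy Nash equilibrium.

(Concede, Hold): Side A can switch to Hold (1 → 4). Not NE.
(Concede, Push): Side A can switch to Hold (0 → 5). Not NE.
(Concede, Walk): Side A can switch to Hold (4 → 9). Not NE.
(Hold, Hold): Side A can switch to Push (4 → 5). Not NE.
(Hold, Push): Side B can switch to Hold (0 → 2). Not NE.
(Hold, Walk): Side B can switch to Hold (1 → 2). Not NE.
(Push, Hold): Side A can switch to Walk (5 → 8). Not NE.
(Push, Push): Side A can switch to Hold (4 → 5). Not NE.
(The remaining 4 profiles each have a profitable deviation by the same check.)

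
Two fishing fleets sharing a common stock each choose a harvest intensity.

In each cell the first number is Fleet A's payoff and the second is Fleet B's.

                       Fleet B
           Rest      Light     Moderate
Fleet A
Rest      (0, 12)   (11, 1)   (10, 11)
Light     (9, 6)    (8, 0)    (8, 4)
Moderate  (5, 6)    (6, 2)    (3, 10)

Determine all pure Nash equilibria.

The unique pure-strategy Nash equilibrium is (Light, Rest).

(Rest, Rest): Fleet A can switch to Light (0 → 9). Not NE.
(Rest, Light): Fleet B can switch to Rest (1 → 12). Not NE.
(Rest, Moderate): Fleet B can switch to Rest (11 → 12). Not NE.
(Light, Rest): Fleet A gets 9, best alternative 5; Fleet B gets 6, best alternative 4. No profitable deviation — NE.
(Light, Light): Fleet A can switch to Rest (8 → 11). Not NE.
(Light, Moderate): Fleet A can switch to Rest (8 → 10). Not NE.
(Moderate, Rest): Fleet A can switch to Light (5 → 9). Not NE.
(The remaining 2 profiles each have a profitable deviation by the same check.)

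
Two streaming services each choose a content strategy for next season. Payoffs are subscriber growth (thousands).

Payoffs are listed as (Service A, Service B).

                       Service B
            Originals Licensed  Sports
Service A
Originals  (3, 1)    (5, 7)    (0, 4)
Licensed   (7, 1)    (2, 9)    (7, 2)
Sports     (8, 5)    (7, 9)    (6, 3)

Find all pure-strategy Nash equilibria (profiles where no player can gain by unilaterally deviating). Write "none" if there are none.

For each player, find the best response to each opponent profile; mutual best responses are the pure NE.
Service A against Originals: payoffs 3, 7, 8 → best response Sports.
Service A against Licensed: payoffs 5, 2, 7 → best response Sports.
Service A against Sports: payoffs 0, 7, 6 → best response Licensed.
Service B against Originals: payoffs 1, 7, 4 → best response Licensed.
Service B against Licensed: payoffs 1, 9, 2 → best response Licensed.
Service B against Sports: payoffs 5, 9, 3 → best response Licensed.
Mutual best responses: (Sports, Licensed).

The unique pure-strategy Nash equilibrium is (Sports, Licensed).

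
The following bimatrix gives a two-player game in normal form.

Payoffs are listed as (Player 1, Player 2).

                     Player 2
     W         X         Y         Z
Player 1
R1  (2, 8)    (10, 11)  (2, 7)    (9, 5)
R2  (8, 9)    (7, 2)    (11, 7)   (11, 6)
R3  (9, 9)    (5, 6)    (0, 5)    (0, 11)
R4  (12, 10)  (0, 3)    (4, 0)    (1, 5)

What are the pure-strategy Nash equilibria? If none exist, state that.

Player 1 against W: payoffs 2, 8, 9, 12 → best response R4.
Player 1 against X: payoffs 10, 7, 5, 0 → best response R1.
Player 1 against Y: payoffs 2, 11, 0, 4 → best response R2.
Player 1 against Z: payoffs 9, 11, 0, 1 → best response R2.
Player 2 against R1: payoffs 8, 11, 7, 5 → best response X.
Player 2 against R2: payoffs 9, 2, 7, 6 → best response W.
Player 2 against R3: payoffs 9, 6, 5, 11 → best response Z.
Player 2 against R4: payoffs 10, 3, 0, 5 → best response W.
Mutual best responses: (R1, X); (R4, W).

Pure-strategy Nash equilibria: (R1, X) and (R4, W)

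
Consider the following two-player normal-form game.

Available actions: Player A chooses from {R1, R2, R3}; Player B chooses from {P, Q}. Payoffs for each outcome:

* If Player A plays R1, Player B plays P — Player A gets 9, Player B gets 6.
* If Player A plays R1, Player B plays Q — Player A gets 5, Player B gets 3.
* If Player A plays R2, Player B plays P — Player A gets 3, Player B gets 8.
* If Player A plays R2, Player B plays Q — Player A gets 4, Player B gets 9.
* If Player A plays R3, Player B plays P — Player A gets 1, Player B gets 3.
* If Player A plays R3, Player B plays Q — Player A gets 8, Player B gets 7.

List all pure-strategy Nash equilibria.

For each strategy profile, look for a profitable unilateral deviation.
(R1, P): Player A gets 9, best alternative 3; Player B gets 6, best alternative 3. No profitable deviation — NE.
(R1, Q): Player A can switch to R3 (5 → 8). Not NE.
(R2, P): Player A can switch to R1 (3 → 9). Not NE.
(R2, Q): Player A can switch to R1 (4 → 5). Not NE.
(R3, P): Player A can switch to R1 (1 → 9). Not NE.
(R3, Q): Player A gets 8, best alternative 5; Player B gets 7, best alternative 3. No profitable deviation — NE.

The pure Nash equilibria are (R1, P) and (R3, Q).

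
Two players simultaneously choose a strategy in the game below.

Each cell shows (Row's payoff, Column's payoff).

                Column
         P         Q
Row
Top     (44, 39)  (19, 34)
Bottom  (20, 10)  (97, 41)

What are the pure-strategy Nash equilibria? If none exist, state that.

Pure-strategy Nash equilibria: (Top, P); (Bottom, Q)

Row against P: payoffs 44, 20 → best response Top.
Row against Q: payoffs 19, 97 → best response Bottom.
Column against Top: payoffs 39, 34 → best response P.
Column against Bottom: payoffs 10, 41 → best response Q.
Mutual best responses: (Top, P); (Bottom, Q).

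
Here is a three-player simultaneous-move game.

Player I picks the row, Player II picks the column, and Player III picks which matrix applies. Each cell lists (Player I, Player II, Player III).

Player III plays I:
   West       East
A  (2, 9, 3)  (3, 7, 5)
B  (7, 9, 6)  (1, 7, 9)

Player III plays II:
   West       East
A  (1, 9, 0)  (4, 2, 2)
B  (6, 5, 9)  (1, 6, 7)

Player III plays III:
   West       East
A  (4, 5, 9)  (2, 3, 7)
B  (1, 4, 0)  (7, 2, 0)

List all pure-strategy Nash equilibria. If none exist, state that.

The unique pure-strategy Nash equilibrium is (A, West, III).

Mark each player's best response to every combination of opponents' strategies; a profile where every player is best-responding is a pure Nash equilibrium.
Player I against (West, I): payoffs 2, 7 → best response B.
Player I against (West, II): payoffs 1, 6 → best response B.
Player I against (West, III): payoffs 4, 1 → best response A.
Player I against (East, I): payoffs 3, 1 → best response A.
Player I against (East, II): payoffs 4, 1 → best response A.
Player I against (East, III): payoffs 2, 7 → best response B.
Player II against (A, I): payoffs 9, 7 → best response West.
Player II against (A, II): payoffs 9, 2 → best response West.
Player II against (A, III): payoffs 5, 3 → best response West.
Player II against (B, I): payoffs 9, 7 → best response West.
Player II against (B, II): payoffs 5, 6 → best response East.
Player II against (B, III): payoffs 4, 2 → best response West.
Player III against (A, West): payoffs 3, 0, 9 → best response III.
Player III against (A, East): payoffs 5, 2, 7 → best response III.
Player III against (B, West): payoffs 6, 9, 0 → best response II.
Player III against (B, East): payoffs 9, 7, 0 → best response I.
Mutual best responses: (A, West, III).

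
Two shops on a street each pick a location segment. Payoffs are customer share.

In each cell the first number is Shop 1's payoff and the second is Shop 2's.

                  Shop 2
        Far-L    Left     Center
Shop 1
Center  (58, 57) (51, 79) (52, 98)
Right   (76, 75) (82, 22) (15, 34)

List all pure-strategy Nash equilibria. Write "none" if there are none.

Shop 1 against Far-L: payoffs 58, 76 → best response Right.
Shop 1 against Left: payoffs 51, 82 → best response Right.
Shop 1 against Center: payoffs 52, 15 → best response Center.
Shop 2 against Center: payoffs 57, 79, 98 → best response Center.
Shop 2 against Right: payoffs 75, 22, 34 → best response Far-L.
Mutual best responses: (Center, Center); (Right, Far-L).

The pure Nash equilibria are (Center, Center), (Right, Far-L).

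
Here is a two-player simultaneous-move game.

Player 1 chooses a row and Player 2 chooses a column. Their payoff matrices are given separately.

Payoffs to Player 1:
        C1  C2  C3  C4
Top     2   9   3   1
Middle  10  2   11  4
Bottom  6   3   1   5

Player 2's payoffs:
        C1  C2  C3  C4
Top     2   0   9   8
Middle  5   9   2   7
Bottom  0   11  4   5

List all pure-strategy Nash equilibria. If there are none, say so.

No pure-strategy Nash equilibrium.

Player 1 against C1: payoffs 2, 10, 6 → best response Middle.
Player 1 against C2: payoffs 9, 2, 3 → best response Top.
Player 1 against C3: payoffs 3, 11, 1 → best response Middle.
Player 1 against C4: payoffs 1, 4, 5 → best response Bottom.
Player 2 against Top: payoffs 2, 0, 9, 8 → best response C3.
Player 2 against Middle: payoffs 5, 9, 2, 7 → best response C2.
Player 2 against Bottom: payoffs 0, 11, 4, 5 → best response C2.
No profile is a mutual best response for all players.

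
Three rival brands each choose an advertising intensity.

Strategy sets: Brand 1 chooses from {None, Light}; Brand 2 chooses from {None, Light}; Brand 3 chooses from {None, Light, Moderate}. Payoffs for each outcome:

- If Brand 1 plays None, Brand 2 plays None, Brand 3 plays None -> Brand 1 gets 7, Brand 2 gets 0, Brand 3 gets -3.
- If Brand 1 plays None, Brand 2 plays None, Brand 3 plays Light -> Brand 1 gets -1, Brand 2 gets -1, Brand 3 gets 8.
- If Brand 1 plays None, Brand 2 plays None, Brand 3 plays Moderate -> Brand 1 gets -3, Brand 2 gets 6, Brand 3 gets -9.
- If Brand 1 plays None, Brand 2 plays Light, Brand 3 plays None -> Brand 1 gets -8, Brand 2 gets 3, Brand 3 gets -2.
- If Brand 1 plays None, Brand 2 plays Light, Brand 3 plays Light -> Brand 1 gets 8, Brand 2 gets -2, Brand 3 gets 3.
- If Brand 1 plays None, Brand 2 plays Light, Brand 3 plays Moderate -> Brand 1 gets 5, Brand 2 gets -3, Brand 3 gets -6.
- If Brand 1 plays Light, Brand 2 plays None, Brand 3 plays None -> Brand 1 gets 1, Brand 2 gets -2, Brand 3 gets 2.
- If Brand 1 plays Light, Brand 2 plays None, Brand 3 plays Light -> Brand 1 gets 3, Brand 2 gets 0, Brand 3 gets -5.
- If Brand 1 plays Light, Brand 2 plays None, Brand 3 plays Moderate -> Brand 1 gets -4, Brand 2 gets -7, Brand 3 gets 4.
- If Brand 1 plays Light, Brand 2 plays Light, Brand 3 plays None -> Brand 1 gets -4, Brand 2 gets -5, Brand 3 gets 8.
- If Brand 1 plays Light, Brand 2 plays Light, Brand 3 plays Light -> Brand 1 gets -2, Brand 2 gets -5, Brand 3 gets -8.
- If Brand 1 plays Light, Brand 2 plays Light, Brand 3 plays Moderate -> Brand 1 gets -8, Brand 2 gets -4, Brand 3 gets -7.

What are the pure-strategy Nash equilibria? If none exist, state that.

Brand 1 against (None, None): payoffs 7, 1 → best response None.
Brand 1 against (None, Light): payoffs -1, 3 → best response Light.
Brand 1 against (None, Moderate): payoffs -3, -4 → best response None.
Brand 1 against (Light, None): payoffs -8, -4 → best response Light.
Brand 1 against (Light, Light): payoffs 8, -2 → best response None.
Brand 1 against (Light, Moderate): payoffs 5, -8 → best response None.
Brand 2 against (None, None): payoffs 0, 3 → best response Light.
Brand 2 against (None, Light): payoffs -1, -2 → best response None.
Brand 2 against (None, Moderate): payoffs 6, -3 → best response None.
Brand 2 against (Light, None): payoffs -2, -5 → best response None.
Brand 2 against (Light, Light): payoffs 0, -5 → best response None.
Brand 2 against (Light, Moderate): payoffs -7, -4 → best response Light.
Brand 3 against (None, None): payoffs -3, 8, -9 → best response Light.
Brand 3 against (None, Light): payoffs -2, 3, -6 → best response Light.
Brand 3 against (Light, None): payoffs 2, -5, 4 → best response Moderate.
Brand 3 against (Light, Light): payoffs 8, -8, -7 → best response None.
No profile is a mutual best response for all players.

This game has no pure Nash equilibrium.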